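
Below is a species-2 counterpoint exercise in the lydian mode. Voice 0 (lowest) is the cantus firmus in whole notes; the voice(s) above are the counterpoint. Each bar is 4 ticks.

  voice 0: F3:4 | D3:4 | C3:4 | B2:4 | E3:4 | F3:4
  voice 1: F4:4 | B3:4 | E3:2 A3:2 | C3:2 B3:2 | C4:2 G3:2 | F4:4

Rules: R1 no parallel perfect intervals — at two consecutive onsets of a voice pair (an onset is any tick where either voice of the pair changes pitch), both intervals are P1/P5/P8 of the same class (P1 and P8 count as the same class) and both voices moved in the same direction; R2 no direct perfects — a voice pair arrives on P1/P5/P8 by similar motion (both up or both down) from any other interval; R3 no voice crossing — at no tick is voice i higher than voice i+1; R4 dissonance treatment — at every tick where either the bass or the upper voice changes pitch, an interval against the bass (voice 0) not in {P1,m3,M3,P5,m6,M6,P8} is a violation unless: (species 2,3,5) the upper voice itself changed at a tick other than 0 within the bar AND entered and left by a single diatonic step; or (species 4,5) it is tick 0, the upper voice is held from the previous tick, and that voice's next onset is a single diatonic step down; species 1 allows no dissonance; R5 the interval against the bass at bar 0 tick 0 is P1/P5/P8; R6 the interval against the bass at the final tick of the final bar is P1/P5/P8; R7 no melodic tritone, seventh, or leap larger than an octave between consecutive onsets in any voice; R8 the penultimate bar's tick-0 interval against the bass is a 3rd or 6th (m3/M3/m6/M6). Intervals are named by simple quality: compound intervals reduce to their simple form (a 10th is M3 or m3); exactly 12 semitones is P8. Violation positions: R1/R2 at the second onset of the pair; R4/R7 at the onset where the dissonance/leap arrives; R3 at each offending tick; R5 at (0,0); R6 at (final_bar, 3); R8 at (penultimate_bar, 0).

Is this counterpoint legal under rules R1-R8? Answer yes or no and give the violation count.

bar 0: v0=F3 v1=F4 (P8)
bar 1: v0=D3 v1=B3 (M6)
bar 2: v0=C3 v1=E3 (M3)
bar 3: v0=B2 v1=C3 (m2)
bar 4: v0=E3 v1=C4 (m6)
bar 5: v0=F3 v1=F4 (P8)
  R7 @ bar1.0: F4->B3 leap 6st
  R4 @ bar3.0: B2/C3 m2 untreated
  R7 @ bar3.2: C3->B3 leap 11st
  R2 @ bar5.0: E3/G3 m3 -> F3/F4 P8 similar
  R7 @ bar5.0: G3->F4 leap 10st

No (5 violations)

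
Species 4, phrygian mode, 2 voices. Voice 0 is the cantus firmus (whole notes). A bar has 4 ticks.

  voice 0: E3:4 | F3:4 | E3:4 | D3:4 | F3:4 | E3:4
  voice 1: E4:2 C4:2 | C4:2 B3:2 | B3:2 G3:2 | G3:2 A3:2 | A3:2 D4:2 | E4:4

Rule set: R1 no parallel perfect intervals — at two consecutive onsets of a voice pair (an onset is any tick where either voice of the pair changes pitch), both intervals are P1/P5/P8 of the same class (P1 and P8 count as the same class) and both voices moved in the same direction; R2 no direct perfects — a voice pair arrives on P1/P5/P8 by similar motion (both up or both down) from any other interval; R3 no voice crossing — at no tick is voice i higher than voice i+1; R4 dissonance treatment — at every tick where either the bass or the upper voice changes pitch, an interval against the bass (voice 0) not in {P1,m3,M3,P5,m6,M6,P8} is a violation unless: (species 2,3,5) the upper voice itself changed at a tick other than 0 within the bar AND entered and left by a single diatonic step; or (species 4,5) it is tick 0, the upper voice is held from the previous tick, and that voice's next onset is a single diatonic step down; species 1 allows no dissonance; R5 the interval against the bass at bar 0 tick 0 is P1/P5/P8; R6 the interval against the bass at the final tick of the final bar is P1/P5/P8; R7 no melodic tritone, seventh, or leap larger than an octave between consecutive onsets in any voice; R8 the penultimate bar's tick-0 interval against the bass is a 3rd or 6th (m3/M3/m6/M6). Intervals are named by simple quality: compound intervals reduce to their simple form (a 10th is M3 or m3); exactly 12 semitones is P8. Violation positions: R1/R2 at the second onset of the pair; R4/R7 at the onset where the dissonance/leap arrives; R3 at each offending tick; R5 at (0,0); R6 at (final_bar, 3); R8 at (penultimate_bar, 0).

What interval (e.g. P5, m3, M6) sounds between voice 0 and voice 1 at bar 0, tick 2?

m6

voice 0=E3 voice 1=C4 -> m6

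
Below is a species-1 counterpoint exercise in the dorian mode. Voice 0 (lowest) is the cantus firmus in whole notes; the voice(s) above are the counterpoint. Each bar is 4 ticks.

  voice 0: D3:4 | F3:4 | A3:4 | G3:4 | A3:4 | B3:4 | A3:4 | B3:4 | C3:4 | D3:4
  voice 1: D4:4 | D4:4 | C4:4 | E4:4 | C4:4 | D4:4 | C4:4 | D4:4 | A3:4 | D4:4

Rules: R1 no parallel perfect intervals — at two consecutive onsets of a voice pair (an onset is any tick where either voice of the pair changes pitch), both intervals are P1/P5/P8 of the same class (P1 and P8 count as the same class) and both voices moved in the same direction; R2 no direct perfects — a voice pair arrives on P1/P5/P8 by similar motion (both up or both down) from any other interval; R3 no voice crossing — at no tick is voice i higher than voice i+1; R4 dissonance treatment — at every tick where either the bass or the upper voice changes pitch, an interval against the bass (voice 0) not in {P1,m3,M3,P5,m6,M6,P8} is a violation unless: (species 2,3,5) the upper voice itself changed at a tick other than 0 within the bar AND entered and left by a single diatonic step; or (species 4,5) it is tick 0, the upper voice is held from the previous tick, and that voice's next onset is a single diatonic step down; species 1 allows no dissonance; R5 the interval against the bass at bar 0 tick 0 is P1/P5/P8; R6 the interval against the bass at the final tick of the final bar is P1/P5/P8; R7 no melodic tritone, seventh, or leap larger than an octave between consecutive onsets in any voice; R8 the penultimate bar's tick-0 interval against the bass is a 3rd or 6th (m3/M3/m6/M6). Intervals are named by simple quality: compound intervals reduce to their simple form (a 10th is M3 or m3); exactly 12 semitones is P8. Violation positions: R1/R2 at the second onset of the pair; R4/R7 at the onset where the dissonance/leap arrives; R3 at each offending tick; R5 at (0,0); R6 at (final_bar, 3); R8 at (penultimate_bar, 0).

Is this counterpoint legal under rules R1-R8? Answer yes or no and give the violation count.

No (2 violations)

bar 0: v0=D3 v1=D4 (P8)
bar 1: v0=F3 v1=D4 (M6)
bar 2: v0=A3 v1=C4 (m3)
bar 3: v0=G3 v1=E4 (M6)
bar 4: v0=A3 v1=C4 (m3)
bar 5: v0=B3 v1=D4 (m3)
bar 6: v0=A3 v1=C4 (m3)
bar 7: v0=B3 v1=D4 (m3)
bar 8: v0=C3 v1=A3 (M6)
bar 9: v0=D3 v1=D4 (P8)
  R7 @ bar8.0: B3->C3 leap 11st
  R2 @ bar9.0: C3/A3 M6 -> D3/D4 P8 similar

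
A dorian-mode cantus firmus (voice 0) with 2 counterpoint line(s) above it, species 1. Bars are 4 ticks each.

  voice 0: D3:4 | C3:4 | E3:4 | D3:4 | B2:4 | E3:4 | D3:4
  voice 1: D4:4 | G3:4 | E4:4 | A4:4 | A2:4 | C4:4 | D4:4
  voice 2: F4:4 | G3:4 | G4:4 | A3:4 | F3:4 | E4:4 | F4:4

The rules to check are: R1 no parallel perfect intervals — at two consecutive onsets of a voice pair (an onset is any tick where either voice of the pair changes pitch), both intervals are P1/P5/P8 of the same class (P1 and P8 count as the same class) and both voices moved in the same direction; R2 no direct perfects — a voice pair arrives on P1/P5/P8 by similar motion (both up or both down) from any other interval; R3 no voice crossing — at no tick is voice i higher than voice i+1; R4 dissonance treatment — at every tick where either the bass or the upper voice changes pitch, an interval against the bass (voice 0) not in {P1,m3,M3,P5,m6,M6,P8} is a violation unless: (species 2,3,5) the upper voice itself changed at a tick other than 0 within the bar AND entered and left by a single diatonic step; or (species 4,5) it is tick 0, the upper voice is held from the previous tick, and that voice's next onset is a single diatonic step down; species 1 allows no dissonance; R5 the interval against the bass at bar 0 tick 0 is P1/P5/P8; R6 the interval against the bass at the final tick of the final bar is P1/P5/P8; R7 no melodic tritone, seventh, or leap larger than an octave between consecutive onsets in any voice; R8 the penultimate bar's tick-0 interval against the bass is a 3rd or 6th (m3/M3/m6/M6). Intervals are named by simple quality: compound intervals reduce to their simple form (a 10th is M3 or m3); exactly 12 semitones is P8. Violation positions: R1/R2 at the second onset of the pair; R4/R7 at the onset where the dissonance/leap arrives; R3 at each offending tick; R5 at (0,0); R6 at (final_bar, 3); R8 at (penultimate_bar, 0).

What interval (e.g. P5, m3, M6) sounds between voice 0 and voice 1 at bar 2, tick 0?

P8

voice 0=E3 voice 1=E4 -> P8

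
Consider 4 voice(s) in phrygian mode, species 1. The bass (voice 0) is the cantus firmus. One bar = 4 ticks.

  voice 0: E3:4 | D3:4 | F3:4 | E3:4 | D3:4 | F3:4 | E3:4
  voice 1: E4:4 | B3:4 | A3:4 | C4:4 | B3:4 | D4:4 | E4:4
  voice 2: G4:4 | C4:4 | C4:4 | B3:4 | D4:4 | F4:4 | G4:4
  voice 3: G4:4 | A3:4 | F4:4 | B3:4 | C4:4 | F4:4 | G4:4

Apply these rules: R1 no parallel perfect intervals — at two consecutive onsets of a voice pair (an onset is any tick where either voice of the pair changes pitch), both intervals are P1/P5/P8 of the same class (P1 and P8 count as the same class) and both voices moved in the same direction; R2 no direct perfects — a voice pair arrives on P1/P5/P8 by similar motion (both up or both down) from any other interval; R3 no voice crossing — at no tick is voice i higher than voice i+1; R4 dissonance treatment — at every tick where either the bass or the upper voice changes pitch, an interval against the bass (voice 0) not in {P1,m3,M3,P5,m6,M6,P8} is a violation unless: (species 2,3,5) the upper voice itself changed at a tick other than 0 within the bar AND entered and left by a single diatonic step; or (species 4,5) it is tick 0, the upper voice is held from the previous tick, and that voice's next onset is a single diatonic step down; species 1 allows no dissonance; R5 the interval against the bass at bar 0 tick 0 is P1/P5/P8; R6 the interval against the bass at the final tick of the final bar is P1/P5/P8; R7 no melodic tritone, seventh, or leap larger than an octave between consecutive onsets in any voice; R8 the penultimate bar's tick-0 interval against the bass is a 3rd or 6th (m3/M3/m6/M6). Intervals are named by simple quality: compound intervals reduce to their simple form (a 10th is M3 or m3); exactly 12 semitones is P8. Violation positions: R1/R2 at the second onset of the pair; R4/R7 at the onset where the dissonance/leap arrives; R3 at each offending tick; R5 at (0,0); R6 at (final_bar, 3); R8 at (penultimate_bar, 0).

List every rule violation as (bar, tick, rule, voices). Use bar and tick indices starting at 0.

bar 0: v0=E3 v1=E4 v2=G4 v3=G4 downbeat m3
bar 1: v0=D3 v1=B3 v2=C4 v3=A3 downbeat P5
bar 2: v0=F3 v1=A3 v2=C4 v3=F4 downbeat P8
bar 3: v0=E3 v1=C4 v2=B3 v3=B3 downbeat P5
bar 4: v0=D3 v1=B3 v2=D4 v3=C4 downbeat m7
bar 5: v0=F3 v1=D4 v2=F4 v3=F4 downbeat P8
bar 6: v0=E3 v1=E4 v2=G4 v3=G4 downbeat m3
  -> R5 @ bar 0 tick 0 v(0, 2): opens on m3
  -> R5 @ bar 0 tick 0 v(0, 3): opens on m3
  -> R2 @ bar 1 tick 0 v(0, 3): E3/G4 m3 -> D3/A3 P5 similar
  -> R3 @ bar 1 tick 0 v(2, 3): C4 above A3
  -> R4 @ bar 1 tick 0 v(0, 2): D3/C4 m7 untreated
  -> R7 @ bar 1 tick 0 v(3,): G4->A3 leap 10st
  -> R3 @ bar 1 tick 1 v(2, 3): C4 above A3
  -> R3 @ bar 1 tick 2 v(2, 3): C4 above A3
  -> R3 @ bar 1 tick 3 v(2, 3): C4 above A3
  -> R2 @ bar 2 tick 0 v(0, 3): D3/A3 P5 -> F3/F4 P8 similar
  -> R1 @ bar 3 tick 0 v(0, 2): F3/C4 P5 -> E3/B3 P5 similar
  -> R2 @ bar 3 tick 0 v(0, 3): F3/F4 P8 -> E3/B3 P5 similar
  -> R2 @ bar 3 tick 0 v(2, 3): C4/F4 P4 -> B3/B3 P1 similar
  -> R3 @ bar 3 tick 0 v(1, 2): C4 above B3
  -> R7 @ bar 3 tick 0 v(3,): F4->B3 leap 6st
  -> R3 @ bar 3 tick 1 v(1, 2): C4 above B3
  -> R3 @ bar 3 tick 2 v(1, 2): C4 above B3
  -> R3 @ bar 3 tick 3 v(1, 2): C4 above B3
  -> R3 @ bar 4 tick 0 v(2, 3): D4 above C4
  -> R4 @ bar 4 tick 0 v(0, 3): D3/C4 m7 untreated
  -> R3 @ bar 4 tick 1 v(2, 3): D4 above C4
  -> R3 @ bar 4 tick 2 v(2, 3): D4 above C4
  -> R3 @ bar 4 tick 3 v(2, 3): D4 above C4
  -> R1 @ bar 5 tick 0 v(0, 2): D3/D4 P8 -> F3/F4 P8 similar
  -> R2 @ bar 5 tick 0 v(0, 3): D3/C4 m7 -> F3/F4 P8 similar
  -> R2 @ bar 5 tick 0 v(2, 3): D4/C4 M2 -> F4/F4 P1 similar
  -> R8 @ bar 5 tick 0 v(0, 2): penult P8 not 3rd/6th
  -> R8 @ bar 5 tick 0 v(0, 3): penult P8 not 3rd/6th
  -> R1 @ bar 6 tick 0 v(2, 3): F4/F4 P1 -> G4/G4 P1 similar
  -> R6 @ bar 6 tick 3 v(0, 2): closes on m3
  -> R6 @ bar 6 tick 3 v(0, 3): closes on m3

(0, 0, R5, (0, 2))
(0, 0, R5, (0, 3))
(1, 0, R2, (0, 3))
(1, 0, R3, (2, 3))
(1, 0, R4, (0, 2))
(1, 0, R7, (3,))
(1, 1, R3, (2, 3))
(1, 2, R3, (2, 3))
(1, 3, R3, (2, 3))
(2, 0, R2, (0, 3))
(3, 0, R1, (0, 2))
(3, 0, R2, (0, 3))
(3, 0, R2, (2, 3))
(3, 0, R3, (1, 2))
(3, 0, R7, (3,))
(3, 1, R3, (1, 2))
(3, 2, R3, (1, 2))
(3, 3, R3, (1, 2))
(4, 0, R3, (2, 3))
(4, 0, R4, (0, 3))
(4, 1, R3, (2, 3))
(4, 2, R3, (2, 3))
(4, 3, R3, (2, 3))
(5, 0, R1, (0, 2))
(5, 0, R2, (0, 3))
(5, 0, R2, (2, 3))
(5, 0, R8, (0, 2))
(5, 0, R8, (0, 3))
(6, 0, R1, (2, 3))
(6, 3, R6, (0, 2))
(6, 3, R6, (0, 3))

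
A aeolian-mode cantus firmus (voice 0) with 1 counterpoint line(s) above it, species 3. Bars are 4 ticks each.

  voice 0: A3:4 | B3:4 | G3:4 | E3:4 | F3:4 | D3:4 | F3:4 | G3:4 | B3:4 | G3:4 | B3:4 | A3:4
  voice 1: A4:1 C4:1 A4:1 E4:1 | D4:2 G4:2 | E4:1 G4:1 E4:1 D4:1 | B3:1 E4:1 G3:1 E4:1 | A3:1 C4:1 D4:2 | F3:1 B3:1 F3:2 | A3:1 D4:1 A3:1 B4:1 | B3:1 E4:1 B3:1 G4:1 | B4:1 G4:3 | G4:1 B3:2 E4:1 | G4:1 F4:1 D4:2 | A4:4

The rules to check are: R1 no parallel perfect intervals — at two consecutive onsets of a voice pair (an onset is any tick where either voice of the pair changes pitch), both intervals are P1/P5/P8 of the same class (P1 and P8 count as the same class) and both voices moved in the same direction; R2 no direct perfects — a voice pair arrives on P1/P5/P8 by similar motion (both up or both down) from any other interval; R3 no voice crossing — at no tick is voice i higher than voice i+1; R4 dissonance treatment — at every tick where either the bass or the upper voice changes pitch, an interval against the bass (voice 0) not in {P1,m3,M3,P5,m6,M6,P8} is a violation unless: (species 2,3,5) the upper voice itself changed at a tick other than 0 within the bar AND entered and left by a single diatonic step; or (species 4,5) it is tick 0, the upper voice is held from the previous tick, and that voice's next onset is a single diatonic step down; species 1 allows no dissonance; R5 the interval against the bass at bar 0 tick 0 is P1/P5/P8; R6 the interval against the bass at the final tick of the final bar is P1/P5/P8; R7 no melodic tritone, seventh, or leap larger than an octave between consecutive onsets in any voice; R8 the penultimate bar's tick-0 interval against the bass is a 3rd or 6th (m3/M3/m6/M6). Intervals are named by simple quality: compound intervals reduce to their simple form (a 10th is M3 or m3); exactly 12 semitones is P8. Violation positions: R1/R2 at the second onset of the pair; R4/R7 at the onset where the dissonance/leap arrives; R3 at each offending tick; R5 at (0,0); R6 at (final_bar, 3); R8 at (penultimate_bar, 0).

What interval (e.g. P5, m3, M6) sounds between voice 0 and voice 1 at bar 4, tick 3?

M6

voice 0=F3 voice 1=D4 -> M6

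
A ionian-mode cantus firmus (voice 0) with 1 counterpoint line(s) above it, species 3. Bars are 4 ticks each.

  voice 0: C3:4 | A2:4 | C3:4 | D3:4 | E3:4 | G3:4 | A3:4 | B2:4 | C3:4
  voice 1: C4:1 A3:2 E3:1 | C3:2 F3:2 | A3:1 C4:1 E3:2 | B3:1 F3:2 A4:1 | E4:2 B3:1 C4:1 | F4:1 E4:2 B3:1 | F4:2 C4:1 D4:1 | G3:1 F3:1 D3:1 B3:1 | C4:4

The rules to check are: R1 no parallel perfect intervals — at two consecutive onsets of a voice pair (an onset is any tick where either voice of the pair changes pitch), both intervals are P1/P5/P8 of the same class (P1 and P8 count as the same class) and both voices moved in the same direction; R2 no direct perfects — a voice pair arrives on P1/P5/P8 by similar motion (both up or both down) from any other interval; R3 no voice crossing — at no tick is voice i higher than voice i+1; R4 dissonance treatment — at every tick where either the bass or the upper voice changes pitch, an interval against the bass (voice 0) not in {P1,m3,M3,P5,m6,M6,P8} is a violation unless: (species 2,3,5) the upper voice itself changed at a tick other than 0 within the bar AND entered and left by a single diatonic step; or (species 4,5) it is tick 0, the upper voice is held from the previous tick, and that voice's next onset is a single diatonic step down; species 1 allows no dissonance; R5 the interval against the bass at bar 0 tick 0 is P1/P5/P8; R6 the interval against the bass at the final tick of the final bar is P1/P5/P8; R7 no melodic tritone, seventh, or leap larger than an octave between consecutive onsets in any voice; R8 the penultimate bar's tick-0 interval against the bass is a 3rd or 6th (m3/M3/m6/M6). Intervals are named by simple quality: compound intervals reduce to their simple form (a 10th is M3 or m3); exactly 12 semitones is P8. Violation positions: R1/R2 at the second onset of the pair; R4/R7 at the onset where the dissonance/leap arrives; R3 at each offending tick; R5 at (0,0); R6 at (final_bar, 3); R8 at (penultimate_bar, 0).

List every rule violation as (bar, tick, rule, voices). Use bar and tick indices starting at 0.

bar 0: v0=C3 v1=C4 downbeat P8
bar 1: v0=A2 v1=C3 downbeat m3
bar 2: v0=C3 v1=A3 downbeat M6
bar 3: v0=D3 v1=B3 downbeat M6
bar 4: v0=E3 v1=E4 downbeat P8
bar 5: v0=G3 v1=F4 downbeat m7
bar 6: v0=A3 v1=F4 downbeat m6
bar 7: v0=B2 v1=G3 downbeat m6
bar 8: v0=C3 v1=C4 downbeat P8
  -> R7 @ bar 3 tick 1 v(1,): B3->F3 leap 6st
  -> R7 @ bar 3 tick 3 v(1,): F3->A4 leap 16st
  -> R4 @ bar 5 tick 0 v(0, 1): G3/F4 m7 untreated
  -> R7 @ bar 6 tick 0 v(1,): B3->F4 leap 6st
  -> R4 @ bar 6 tick 3 v(0, 1): A3/D4 P4 untreated
  -> R7 @ bar 7 tick 0 v(0,): A3->B2 leap 10st
  -> R4 @ bar 7 tick 1 v(0, 1): B2/F3 TT untreated
  -> R1 @ bar 8 tick 0 v(0, 1): B2/B3 P8 -> C3/C4 P8 similar

(3, 1, R7, (1,))
(3, 3, R7, (1,))
(5, 0, R4, (0, 1))
(6, 0, R7, (1,))
(6, 3, R4, (0, 1))
(7, 0, R7, (0,))
(7, 1, R4, (0, 1))
(8, 0, R1, (0, 1))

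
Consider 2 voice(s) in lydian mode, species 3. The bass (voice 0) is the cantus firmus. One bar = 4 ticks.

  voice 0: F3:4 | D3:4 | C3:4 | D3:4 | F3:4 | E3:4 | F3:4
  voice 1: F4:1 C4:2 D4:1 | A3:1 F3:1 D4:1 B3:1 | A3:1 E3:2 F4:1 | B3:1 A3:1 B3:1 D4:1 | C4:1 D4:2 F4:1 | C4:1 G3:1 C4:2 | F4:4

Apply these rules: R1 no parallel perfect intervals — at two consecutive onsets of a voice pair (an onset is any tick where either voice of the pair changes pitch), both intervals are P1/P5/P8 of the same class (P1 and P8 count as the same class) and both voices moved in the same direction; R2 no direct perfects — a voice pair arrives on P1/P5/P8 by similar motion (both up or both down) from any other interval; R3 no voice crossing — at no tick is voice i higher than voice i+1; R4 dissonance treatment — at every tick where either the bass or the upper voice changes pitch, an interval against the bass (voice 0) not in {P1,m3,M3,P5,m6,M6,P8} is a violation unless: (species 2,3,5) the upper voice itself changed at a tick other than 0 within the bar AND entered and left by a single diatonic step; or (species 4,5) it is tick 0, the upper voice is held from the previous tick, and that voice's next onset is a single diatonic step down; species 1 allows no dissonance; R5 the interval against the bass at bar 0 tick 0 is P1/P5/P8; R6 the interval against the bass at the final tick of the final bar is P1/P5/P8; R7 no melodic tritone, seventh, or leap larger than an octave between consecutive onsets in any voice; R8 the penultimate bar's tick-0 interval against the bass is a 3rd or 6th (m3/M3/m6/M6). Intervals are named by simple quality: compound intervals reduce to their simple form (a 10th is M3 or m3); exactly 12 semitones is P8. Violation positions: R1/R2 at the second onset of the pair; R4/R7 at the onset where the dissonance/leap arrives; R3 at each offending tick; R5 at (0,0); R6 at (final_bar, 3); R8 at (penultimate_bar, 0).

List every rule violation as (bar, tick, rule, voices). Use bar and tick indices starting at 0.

bar 0: v0=F3 v1=F4 downbeat P8
bar 1: v0=D3 v1=A3 downbeat P5
bar 2: v0=C3 v1=A3 downbeat M6
bar 3: v0=D3 v1=B3 downbeat M6
bar 4: v0=F3 v1=C4 downbeat P5
bar 5: v0=E3 v1=C4 downbeat m6
bar 6: v0=F3 v1=F4 downbeat P8
  -> R2 @ bar 1 tick 0 v(0, 1): F3/D4 M6 -> D3/A3 P5 similar
  -> R4 @ bar 2 tick 3 v(0, 1): C3/F4 P4 untreated
  -> R7 @ bar 2 tick 3 v(1,): E3->F4 leap 13st
  -> R7 @ bar 3 tick 0 v(1,): F4->B3 leap 6st
  -> R2 @ bar 6 tick 0 v(0, 1): E3/C4 m6 -> F3/F4 P8 similar

(1, 0, R2, (0, 1))
(2, 3, R4, (0, 1))
(2, 3, R7, (1,))
(3, 0, R7, (1,))
(6, 0, R2, (0, 1))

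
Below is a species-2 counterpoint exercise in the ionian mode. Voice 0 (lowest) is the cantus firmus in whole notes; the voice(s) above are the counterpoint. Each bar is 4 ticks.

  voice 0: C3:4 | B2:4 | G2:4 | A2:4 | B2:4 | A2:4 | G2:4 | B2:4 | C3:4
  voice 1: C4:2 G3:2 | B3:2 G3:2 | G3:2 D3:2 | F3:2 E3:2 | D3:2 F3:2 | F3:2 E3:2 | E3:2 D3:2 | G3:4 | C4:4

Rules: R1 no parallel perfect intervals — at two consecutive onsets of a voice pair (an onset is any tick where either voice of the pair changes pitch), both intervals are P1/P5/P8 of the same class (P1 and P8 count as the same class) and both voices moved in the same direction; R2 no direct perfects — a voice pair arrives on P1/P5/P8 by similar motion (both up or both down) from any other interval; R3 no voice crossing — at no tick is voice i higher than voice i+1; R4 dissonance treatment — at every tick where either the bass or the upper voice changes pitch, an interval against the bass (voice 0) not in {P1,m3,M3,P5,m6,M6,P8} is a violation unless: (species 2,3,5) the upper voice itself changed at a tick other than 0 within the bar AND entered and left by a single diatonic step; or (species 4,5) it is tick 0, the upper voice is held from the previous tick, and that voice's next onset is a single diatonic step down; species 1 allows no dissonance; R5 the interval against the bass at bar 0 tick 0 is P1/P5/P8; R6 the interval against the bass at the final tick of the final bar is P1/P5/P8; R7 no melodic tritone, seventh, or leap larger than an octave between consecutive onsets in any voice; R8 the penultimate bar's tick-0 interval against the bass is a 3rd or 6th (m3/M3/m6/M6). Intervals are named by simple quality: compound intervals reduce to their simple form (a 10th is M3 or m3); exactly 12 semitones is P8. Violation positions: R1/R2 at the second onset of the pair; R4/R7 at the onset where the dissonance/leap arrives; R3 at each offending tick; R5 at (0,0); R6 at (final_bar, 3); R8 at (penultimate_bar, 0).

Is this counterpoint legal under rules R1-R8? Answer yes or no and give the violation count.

No (2 violations)

bar 0: v0=C3 v1=C4 (P8)
bar 1: v0=B2 v1=B3 (P8)
bar 2: v0=G2 v1=G3 (P8)
bar 3: v0=A2 v1=F3 (m6)
bar 4: v0=B2 v1=D3 (m3)
bar 5: v0=A2 v1=F3 (m6)
bar 6: v0=G2 v1=E3 (M6)
bar 7: v0=B2 v1=G3 (m6)
bar 8: v0=C3 v1=C4 (P8)
  R4 @ bar4.2: B2/F3 TT untreated
  R2 @ bar8.0: B2/G3 m6 -> C3/C4 P8 similar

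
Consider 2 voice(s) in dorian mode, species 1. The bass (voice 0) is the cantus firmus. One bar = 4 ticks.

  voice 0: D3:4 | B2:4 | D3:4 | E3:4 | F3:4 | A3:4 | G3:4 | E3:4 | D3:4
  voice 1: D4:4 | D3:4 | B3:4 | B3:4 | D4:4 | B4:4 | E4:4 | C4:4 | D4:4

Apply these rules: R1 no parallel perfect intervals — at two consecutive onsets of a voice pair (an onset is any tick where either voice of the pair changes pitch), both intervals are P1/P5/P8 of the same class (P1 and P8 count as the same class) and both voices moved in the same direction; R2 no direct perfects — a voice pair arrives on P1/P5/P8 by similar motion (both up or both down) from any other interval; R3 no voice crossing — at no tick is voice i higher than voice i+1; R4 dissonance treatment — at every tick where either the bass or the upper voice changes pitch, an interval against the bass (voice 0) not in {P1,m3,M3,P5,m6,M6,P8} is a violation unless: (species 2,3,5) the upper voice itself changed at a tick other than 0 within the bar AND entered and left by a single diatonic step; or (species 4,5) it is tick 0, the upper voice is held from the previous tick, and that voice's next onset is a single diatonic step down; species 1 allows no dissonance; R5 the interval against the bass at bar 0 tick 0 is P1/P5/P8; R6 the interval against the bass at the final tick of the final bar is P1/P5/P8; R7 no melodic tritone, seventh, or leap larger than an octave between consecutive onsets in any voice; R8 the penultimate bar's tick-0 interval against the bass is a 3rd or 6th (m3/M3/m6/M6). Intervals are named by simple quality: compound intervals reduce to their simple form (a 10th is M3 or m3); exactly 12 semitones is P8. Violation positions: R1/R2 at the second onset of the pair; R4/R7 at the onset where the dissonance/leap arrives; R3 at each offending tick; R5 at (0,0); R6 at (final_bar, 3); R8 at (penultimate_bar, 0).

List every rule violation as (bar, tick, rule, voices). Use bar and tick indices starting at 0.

(5, 0, R4, (0, 1))

bar 0: v0=D3 v1=D4 downbeat P8
bar 1: v0=B2 v1=D3 downbeat m3
bar 2: v0=D3 v1=B3 downbeat M6
bar 3: v0=E3 v1=B3 downbeat P5
bar 4: v0=F3 v1=D4 downbeat M6
bar 5: v0=A3 v1=B4 downbeat M2
bar 6: v0=G3 v1=E4 downbeat M6
bar 7: v0=E3 v1=C4 downbeat m6
bar 8: v0=D3 v1=D4 downbeat P8
  -> R4 @ bar 5 tick 0 v(0, 1): A3/B4 M2 untreated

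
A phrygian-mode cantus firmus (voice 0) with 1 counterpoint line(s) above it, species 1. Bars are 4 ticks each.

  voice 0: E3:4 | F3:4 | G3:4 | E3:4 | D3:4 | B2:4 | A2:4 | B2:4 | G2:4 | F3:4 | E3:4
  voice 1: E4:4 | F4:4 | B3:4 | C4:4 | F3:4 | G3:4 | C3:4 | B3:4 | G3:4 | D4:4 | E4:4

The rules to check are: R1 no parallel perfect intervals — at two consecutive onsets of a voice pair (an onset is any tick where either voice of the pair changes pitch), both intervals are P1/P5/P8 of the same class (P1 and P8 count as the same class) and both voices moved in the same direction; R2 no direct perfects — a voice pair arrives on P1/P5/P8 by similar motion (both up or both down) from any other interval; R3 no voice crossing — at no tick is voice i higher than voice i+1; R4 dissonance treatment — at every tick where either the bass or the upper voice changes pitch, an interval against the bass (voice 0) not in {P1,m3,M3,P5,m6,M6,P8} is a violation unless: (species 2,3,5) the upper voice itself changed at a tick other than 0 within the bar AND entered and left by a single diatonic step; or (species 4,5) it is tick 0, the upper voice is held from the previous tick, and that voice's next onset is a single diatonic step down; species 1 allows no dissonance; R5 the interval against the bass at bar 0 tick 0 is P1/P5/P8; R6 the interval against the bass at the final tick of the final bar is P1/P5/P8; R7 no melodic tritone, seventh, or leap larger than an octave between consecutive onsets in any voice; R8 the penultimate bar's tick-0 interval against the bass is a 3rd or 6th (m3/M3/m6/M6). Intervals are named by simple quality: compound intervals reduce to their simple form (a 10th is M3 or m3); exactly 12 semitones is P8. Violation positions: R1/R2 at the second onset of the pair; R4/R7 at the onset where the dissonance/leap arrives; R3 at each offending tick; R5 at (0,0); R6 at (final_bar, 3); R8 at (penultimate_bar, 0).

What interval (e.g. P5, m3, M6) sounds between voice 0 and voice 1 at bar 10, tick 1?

P8

voice 0=E3 voice 1=E4 -> P8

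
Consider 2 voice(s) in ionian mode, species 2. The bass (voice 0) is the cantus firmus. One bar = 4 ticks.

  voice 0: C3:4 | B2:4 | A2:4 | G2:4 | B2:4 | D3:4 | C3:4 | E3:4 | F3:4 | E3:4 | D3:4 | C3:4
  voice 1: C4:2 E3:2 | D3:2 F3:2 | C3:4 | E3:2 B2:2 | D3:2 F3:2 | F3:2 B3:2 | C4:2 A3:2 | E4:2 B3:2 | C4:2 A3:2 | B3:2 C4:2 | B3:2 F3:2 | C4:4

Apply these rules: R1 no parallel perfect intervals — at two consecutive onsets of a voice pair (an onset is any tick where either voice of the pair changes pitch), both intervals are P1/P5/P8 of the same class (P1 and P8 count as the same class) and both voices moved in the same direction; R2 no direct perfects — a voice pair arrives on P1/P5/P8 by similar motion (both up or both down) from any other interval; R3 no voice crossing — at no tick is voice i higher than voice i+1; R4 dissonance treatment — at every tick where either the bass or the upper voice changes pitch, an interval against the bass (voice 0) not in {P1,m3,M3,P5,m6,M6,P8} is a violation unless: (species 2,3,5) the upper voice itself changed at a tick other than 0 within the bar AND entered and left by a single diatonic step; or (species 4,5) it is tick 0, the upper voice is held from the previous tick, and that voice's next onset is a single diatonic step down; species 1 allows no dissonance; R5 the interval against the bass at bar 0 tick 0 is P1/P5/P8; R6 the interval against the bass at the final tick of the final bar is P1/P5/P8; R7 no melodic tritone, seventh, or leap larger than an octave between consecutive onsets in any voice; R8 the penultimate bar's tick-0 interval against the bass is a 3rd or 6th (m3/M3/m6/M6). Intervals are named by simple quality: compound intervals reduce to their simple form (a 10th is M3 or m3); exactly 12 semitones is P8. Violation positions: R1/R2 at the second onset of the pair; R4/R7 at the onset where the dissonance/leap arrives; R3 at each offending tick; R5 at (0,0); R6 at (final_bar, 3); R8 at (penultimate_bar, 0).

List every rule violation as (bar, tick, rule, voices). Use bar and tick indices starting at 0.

(1, 2, R4, (0, 1))
(4, 2, R4, (0, 1))
(5, 2, R7, (1,))
(7, 0, R2, (0, 1))
(8, 0, R1, (0, 1))
(10, 2, R7, (1,))

bar 0: v0=C3 v1=C4 downbeat P8
bar 1: v0=B2 v1=D3 downbeat m3
bar 2: v0=A2 v1=C3 downbeat m3
bar 3: v0=G2 v1=E3 downbeat M6
bar 4: v0=B2 v1=D3 downbeat m3
bar 5: v0=D3 v1=F3 downbeat m3
bar 6: v0=C3 v1=C4 downbeat P8
bar 7: v0=E3 v1=E4 downbeat P8
bar 8: v0=F3 v1=C4 downbeat P5
bar 9: v0=E3 v1=B3 downbeat P5
bar 10: v0=D3 v1=B3 downbeat M6
bar 11: v0=C3 v1=C4 downbeat P8
  -> R4 @ bar 1 tick 2 v(0, 1): B2/F3 TT untreated
  -> R4 @ bar 4 tick 2 v(0, 1): B2/F3 TT untreated
  -> R7 @ bar 5 tick 2 v(1,): F3->B3 leap 6st
  -> R2 @ bar 7 tick 0 v(0, 1): C3/A3 M6 -> E3/E4 P8 similar
  -> R1 @ bar 8 tick 0 v(0, 1): E3/B3 P5 -> F3/C4 P5 similar
  -> R7 @ bar 10 tick 2 v(1,): B3->F3 leap 6st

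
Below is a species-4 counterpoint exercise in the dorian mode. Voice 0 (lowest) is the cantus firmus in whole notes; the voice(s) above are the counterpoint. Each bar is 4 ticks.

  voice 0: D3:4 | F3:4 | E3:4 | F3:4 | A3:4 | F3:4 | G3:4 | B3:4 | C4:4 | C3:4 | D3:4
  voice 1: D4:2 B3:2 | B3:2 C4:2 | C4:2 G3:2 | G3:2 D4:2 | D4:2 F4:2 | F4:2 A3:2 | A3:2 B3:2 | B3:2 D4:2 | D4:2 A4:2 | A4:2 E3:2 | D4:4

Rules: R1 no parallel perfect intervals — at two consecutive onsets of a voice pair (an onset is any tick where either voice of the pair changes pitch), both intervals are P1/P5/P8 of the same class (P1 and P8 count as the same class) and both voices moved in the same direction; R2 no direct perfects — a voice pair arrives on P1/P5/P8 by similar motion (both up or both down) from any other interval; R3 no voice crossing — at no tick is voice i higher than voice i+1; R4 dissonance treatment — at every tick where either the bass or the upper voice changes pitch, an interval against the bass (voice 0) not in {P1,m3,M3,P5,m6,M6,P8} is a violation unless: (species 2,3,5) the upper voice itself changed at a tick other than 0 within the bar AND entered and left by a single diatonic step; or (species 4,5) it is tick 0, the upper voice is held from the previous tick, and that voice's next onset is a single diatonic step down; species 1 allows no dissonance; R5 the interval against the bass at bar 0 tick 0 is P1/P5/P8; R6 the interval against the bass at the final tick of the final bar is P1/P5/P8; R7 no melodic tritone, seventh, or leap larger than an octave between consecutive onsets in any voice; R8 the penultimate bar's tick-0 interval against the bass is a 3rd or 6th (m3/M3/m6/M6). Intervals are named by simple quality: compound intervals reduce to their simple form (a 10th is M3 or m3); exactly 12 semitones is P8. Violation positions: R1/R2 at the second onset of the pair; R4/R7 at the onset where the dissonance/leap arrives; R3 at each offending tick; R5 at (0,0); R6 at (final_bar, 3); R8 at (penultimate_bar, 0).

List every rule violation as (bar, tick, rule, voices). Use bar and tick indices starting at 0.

bar 0: v0=D3 v1=D4 downbeat P8
bar 1: v0=F3 v1=B3 downbeat TT
bar 2: v0=E3 v1=C4 downbeat m6
bar 3: v0=F3 v1=G3 downbeat M2
bar 4: v0=A3 v1=D4 downbeat P4
bar 5: v0=F3 v1=F4 downbeat P8
bar 6: v0=G3 v1=A3 downbeat M2
bar 7: v0=B3 v1=B3 downbeat P1
bar 8: v0=C4 v1=D4 downbeat M2
bar 9: v0=C3 v1=A4 downbeat M6
bar 10: v0=D3 v1=D4 downbeat P8
  -> R4 @ bar 1 tick 0 v(0, 1): F3/B3 TT untreated
  -> R4 @ bar 3 tick 0 v(0, 1): F3/G3 M2 untreated
  -> R4 @ bar 4 tick 0 v(0, 1): A3/D4 P4 untreated
  -> R4 @ bar 6 tick 0 v(0, 1): G3/A3 M2 untreated
  -> R4 @ bar 8 tick 0 v(0, 1): C4/D4 M2 untreated
  -> R7 @ bar 9 tick 2 v(1,): A4->E3 leap 17st
  -> R2 @ bar 10 tick 0 v(0, 1): C3/E3 M3 -> D3/D4 P8 similar
  -> R7 @ bar 10 tick 0 v(1,): E3->D4 leap 10st

(1, 0, R4, (0, 1))
(3, 0, R4, (0, 1))
(4, 0, R4, (0, 1))
(6, 0, R4, (0, 1))
(8, 0, R4, (0, 1))
(9, 2, R7, (1,))
(10, 0, R2, (0, 1))
(10, 0, R7, (1,))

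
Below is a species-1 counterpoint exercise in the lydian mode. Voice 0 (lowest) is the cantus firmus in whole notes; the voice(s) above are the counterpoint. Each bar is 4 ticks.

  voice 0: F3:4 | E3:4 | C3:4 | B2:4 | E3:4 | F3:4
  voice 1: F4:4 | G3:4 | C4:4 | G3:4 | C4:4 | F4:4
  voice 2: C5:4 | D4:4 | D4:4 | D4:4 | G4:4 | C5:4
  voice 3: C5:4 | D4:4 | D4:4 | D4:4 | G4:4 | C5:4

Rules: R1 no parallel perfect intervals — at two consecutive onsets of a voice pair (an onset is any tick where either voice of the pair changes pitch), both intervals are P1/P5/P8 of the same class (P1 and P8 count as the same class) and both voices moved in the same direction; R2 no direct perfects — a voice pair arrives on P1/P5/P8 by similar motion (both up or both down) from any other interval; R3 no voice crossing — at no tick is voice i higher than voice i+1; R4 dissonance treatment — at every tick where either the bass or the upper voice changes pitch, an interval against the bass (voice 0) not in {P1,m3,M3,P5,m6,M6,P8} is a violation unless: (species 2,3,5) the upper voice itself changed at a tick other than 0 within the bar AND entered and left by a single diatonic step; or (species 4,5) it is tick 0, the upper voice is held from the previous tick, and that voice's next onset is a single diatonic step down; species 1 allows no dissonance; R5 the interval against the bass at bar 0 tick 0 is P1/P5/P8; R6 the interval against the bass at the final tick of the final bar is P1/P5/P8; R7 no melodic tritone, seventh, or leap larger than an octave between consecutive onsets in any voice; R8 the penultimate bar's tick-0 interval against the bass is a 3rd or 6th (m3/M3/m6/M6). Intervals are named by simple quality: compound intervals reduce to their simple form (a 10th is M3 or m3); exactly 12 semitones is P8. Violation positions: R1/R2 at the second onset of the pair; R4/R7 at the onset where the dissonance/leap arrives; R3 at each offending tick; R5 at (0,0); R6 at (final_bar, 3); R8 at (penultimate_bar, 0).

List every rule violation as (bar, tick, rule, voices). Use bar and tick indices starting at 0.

(1, 0, R1, (1, 2))
(1, 0, R1, (1, 3))
(1, 0, R1, (2, 3))
(1, 0, R4, (0, 2))
(1, 0, R4, (0, 3))
(1, 0, R7, (1,))
(1, 0, R7, (2,))
(1, 0, R7, (3,))
(2, 0, R4, (0, 2))
(2, 0, R4, (0, 3))
(4, 0, R1, (1, 2))
(4, 0, R1, (1, 3))
(4, 0, R1, (2, 3))
(5, 0, R1, (1, 2))
(5, 0, R1, (1, 3))
(5, 0, R1, (2, 3))
(5, 0, R2, (0, 1))
(5, 0, R2, (0, 2))
(5, 0, R2, (0, 3))

bar 0: v0=F3 v1=F4 v2=C5 v3=C5 downbeat P5
bar 1: v0=E3 v1=G3 v2=D4 v3=D4 downbeat m7
bar 2: v0=C3 v1=C4 v2=D4 v3=D4 downbeat M2
bar 3: v0=B2 v1=G3 v2=D4 v3=D4 downbeat m3
bar 4: v0=E3 v1=C4 v2=G4 v3=G4 downbeat m3
bar 5: v0=F3 v1=F4 v2=C5 v3=C5 downbeat P5
  -> R1 @ bar 1 tick 0 v(1, 2): F4/C5 P5 -> G3/D4 P5 similar
  -> R1 @ bar 1 tick 0 v(1, 3): F4/C5 P5 -> G3/D4 P5 similar
  -> R1 @ bar 1 tick 0 v(2, 3): C5/C5 P1 -> D4/D4 P1 similar
  -> R4 @ bar 1 tick 0 v(0, 2): E3/D4 m7 untreated
  -> R4 @ bar 1 tick 0 v(0, 3): E3/D4 m7 untreated
  -> R7 @ bar 1 tick 0 v(1,): F4->G3 leap 10st
  -> R7 @ bar 1 tick 0 v(2,): C5->D4 leap 10st
  -> R7 @ bar 1 tick 0 v(3,): C5->D4 leap 10st
  -> R4 @ bar 2 tick 0 v(0, 2): C3/D4 M2 untreated
  -> R4 @ bar 2 tick 0 v(0, 3): C3/D4 M2 untreated
  -> R1 @ bar 4 tick 0 v(1, 2): G3/D4 P5 -> C4/G4 P5 similar
  -> R1 @ bar 4 tick 0 v(1, 3): G3/D4 P5 -> C4/G4 P5 similar
  -> R1 @ bar 4 tick 0 v(2, 3): D4/D4 P1 -> G4/G4 P1 similar
  -> R1 @ bar 5 tick 0 v(1, 2): C4/G4 P5 -> F4/C5 P5 similar
  -> R1 @ bar 5 tick 0 v(1, 3): C4/G4 P5 -> F4/C5 P5 similar
  -> R1 @ bar 5 tick 0 v(2, 3): G4/G4 P1 -> C5/C5 P1 similar
  -> R2 @ bar 5 tick 0 v(0, 1): E3/C4 m6 -> F3/F4 P8 similar
  -> R2 @ bar 5 tick 0 v(0, 2): E3/G4 m3 -> F3/C5 P5 similar
  -> R2 @ bar 5 tick 0 v(0, 3): E3/G4 m3 -> F3/C5 P5 similar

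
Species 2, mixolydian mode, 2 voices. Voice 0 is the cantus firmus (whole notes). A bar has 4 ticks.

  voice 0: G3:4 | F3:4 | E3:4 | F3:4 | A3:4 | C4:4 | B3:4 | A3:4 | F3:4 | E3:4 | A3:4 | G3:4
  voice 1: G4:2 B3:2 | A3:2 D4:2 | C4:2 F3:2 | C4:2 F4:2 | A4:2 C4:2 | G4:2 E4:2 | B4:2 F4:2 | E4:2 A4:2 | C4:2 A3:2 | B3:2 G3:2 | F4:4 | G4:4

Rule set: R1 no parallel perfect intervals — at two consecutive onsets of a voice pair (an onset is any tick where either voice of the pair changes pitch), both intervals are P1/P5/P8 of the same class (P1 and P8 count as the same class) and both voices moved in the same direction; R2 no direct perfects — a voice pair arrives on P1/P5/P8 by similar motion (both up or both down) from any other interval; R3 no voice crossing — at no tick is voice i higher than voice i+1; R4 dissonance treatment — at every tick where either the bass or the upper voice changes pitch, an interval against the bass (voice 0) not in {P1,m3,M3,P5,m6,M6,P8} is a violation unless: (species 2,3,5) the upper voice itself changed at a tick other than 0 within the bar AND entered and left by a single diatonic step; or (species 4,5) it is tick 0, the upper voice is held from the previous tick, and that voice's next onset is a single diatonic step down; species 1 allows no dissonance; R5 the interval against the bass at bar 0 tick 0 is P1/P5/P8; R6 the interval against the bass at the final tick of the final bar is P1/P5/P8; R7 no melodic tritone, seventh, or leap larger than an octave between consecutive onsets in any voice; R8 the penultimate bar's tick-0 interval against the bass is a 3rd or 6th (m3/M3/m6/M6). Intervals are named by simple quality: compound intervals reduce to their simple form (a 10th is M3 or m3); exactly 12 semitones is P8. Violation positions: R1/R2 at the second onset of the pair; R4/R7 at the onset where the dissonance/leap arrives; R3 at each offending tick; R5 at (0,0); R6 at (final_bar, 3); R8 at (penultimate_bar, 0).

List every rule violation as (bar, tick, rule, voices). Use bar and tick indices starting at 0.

bar 0: v0=G3 v1=G4 downbeat P8
bar 1: v0=F3 v1=A3 downbeat M3
bar 2: v0=E3 v1=C4 downbeat m6
bar 3: v0=F3 v1=C4 downbeat P5
bar 4: v0=A3 v1=A4 downbeat P8
bar 5: v0=C4 v1=G4 downbeat P5
bar 6: v0=B3 v1=B4 downbeat P8
bar 7: v0=A3 v1=E4 downbeat P5
bar 8: v0=F3 v1=C4 downbeat P5
bar 9: v0=E3 v1=B3 downbeat P5
bar 10: v0=A3 v1=F4 downbeat m6
bar 11: v0=G3 v1=G4 downbeat P8
  -> R4 @ bar 2 tick 2 v(0, 1): E3/F3 m2 untreated
  -> R2 @ bar 3 tick 0 v(0, 1): E3/F3 m2 -> F3/C4 P5 similar
  -> R1 @ bar 4 tick 0 v(0, 1): F3/F4 P8 -> A3/A4 P8 similar
  -> R2 @ bar 5 tick 0 v(0, 1): A3/C4 m3 -> C4/G4 P5 similar
  -> R4 @ bar 6 tick 2 v(0, 1): B3/F4 TT untreated
  -> R7 @ bar 6 tick 2 v(1,): B4->F4 leap 6st
  -> R2 @ bar 7 tick 0 v(0, 1): B3/F4 TT -> A3/E4 P5 similar
  -> R2 @ bar 8 tick 0 v(0, 1): A3/A4 P8 -> F3/C4 P5 similar
  -> R7 @ bar 10 tick 0 v(1,): G3->F4 leap 10st

(2, 2, R4, (0, 1))
(3, 0, R2, (0, 1))
(4, 0, R1, (0, 1))
(5, 0, R2, (0, 1))
(6, 2, R4, (0, 1))
(6, 2, R7, (1,))
(7, 0, R2, (0, 1))
(8, 0, R2, (0, 1))
(10, 0, R7, (1,))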